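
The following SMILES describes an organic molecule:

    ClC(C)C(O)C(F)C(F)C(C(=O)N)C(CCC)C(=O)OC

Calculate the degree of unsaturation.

Molecular formula: C13H22ClF2NO4.
DoU = (2C + 2 + N − H − X) / 2, where X is the halogen count and O/S are ignored.
    = (2·13 + 2 + 1 − 22 − 3) / 2 = 4 / 2 = 2.

2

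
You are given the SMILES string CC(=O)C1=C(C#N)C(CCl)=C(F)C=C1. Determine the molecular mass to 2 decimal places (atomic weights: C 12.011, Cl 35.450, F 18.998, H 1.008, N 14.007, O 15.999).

First, the molecular formula is C10H7ClFNO (counting implicit H from valence).
  C: 10 × 12.011 = 120.110
  Cl: 1 × 35.450 = 35.450
  F: 1 × 18.998 = 18.998
  H: 7 × 1.008 = 7.056
  N: 1 × 14.007 = 14.007
  O: 1 × 15.999 = 15.999
Sum: 10×12.011 + 1×35.450 + 1×18.998 + 7×1.008 + 1×14.007 + 1×15.999 = 211.620 → 211.62 g/mol.

211.62 g/mol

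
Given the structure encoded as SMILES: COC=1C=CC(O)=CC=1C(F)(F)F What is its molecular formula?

Walk through each heavy atom and fill implicit hydrogens from standard valence (C 4, N 3, O 2, S 2, halogen 1):
  atom 1: C, bond orders sum to 1 (valence 4) → 3 H
  atom 2: O, bond orders sum to 2 (valence 2) → 0 H
  atom 3: C, bond orders sum to 4 (valence 4) → 0 H
  atom 4: C, bond orders sum to 3 (valence 4) → 1 H
  atom 5: C, bond orders sum to 3 (valence 4) → 1 H
  atom 6: C, bond orders sum to 4 (valence 4) → 0 H
  atom 7: O, bond orders sum to 1 (valence 2) → 1 H
  atom 8: C, bond orders sum to 3 (valence 4) → 1 H
  atom 9: C, bond orders sum to 4 (valence 4) → 0 H
  atom 10: C, bond orders sum to 4 (valence 4) → 0 H
  atom 11: F (halogen, monovalent) → 0 H
  atom 12: F (halogen, monovalent) → 0 H
  atom 13: F (halogen, monovalent) → 0 H
Totals → C:8, H:7, F:3, O:2.

C8H7F3O2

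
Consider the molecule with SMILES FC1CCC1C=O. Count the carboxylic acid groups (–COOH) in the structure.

0

Scan the SMILES for the carboxylic acid motif — none present.
Groups that are present: 1 aldehyde.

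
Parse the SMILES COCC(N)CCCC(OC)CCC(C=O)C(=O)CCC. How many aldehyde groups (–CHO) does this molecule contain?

The aldehyde motif appears at heavy-atom position 15 in the SMILES.
Other groups present: 2 ether, 1 ketone, 1 primary amine.
Aldehyde count: 1.

1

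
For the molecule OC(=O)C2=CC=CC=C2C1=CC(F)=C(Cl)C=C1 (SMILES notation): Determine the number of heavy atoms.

17

Every atom symbol written in the SMILES (organic subset) is one heavy atom; implicit H are not written.
Heavy atoms by element → C:13, Cl:1, F:1, O:2.
Total: 17.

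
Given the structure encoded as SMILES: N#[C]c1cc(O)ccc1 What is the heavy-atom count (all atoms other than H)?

9

Every atom symbol written in the SMILES (organic subset) is one heavy atom; implicit H are not written.
Heavy atoms by element → C:7, N:1, O:1.
Total: 9.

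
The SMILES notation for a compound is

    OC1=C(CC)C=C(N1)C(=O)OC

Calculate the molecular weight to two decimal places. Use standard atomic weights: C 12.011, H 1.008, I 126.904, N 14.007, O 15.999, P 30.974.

169.18 g/mol

First, the molecular formula is C8H11NO3 (counting implicit H from valence).
  C: 8 × 12.011 = 96.088
  H: 11 × 1.008 = 11.088
  N: 1 × 14.007 = 14.007
  O: 3 × 15.999 = 47.997
Sum: 8×12.011 + 11×1.008 + 1×14.007 + 3×15.999 = 169.180 → 169.18 g/mol.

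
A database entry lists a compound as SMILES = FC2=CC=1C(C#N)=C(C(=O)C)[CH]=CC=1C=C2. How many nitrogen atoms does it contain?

1

Scan the SMILES for N atoms (remember two-letter symbols like Cl and Br are single atoms).
Nitrogen count: 1.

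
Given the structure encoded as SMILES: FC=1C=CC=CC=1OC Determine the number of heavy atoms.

9

Every atom symbol written in the SMILES (organic subset) is one heavy atom; implicit H are not written.
Heavy atoms by element → C:7, F:1, O:1.
Total: 9.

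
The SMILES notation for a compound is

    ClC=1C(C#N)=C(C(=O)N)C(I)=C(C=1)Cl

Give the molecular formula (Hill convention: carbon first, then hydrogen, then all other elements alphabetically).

Walk through each heavy atom and fill implicit hydrogens from standard valence (C 4, N 3, O 2, S 2, halogen 1):
  atom 1: Cl (halogen, monovalent) → 0 H
  atom 2: C, bond orders sum to 4 (valence 4) → 0 H
  atom 3: C, bond orders sum to 4 (valence 4) → 0 H
  atom 4: C, bond orders sum to 4 (valence 4) → 0 H
  atom 5: N, bond orders sum to 3 (valence 3) → 0 H
  atom 6: C, bond orders sum to 4 (valence 4) → 0 H
  atom 7: C, bond orders sum to 4 (valence 4) → 0 H
  atom 8: O, bond orders sum to 2 (valence 2) → 0 H
  atom 9: N, bond orders sum to 1 (valence 3) → 2 H
  atom 10: C, bond orders sum to 4 (valence 4) → 0 H
  atom 11: I (halogen, monovalent) → 0 H
  atom 12: C, bond orders sum to 4 (valence 4) → 0 H
  atom 13: C, bond orders sum to 3 (valence 4) → 1 H
  atom 14: Cl (halogen, monovalent) → 0 H
Totals → C:8, H:3, Cl:2, I:1, N:2, O:1.

C8H3Cl2IN2O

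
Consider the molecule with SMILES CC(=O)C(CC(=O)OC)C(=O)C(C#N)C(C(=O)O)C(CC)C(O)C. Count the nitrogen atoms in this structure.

Scan the SMILES for N atoms (remember two-letter symbols like Cl and Br are single atoms).
Nitrogen count: 1.

1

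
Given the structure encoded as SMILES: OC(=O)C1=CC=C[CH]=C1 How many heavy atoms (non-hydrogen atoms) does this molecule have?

9

Every atom symbol written in the SMILES (organic subset) is one heavy atom; implicit H are not written.
Heavy atoms by element → C:7, O:2.
Total: 9.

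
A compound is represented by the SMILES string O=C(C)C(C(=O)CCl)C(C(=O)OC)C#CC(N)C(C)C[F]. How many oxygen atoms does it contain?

Scan the SMILES for O atoms (remember two-letter symbols like Cl and Br are single atoms).
Oxygen count: 4.

4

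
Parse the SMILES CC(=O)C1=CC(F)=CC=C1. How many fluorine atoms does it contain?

1

Scan the SMILES for F atoms (remember two-letter symbols like Cl and Br are single atoms).
Fluorine count: 1.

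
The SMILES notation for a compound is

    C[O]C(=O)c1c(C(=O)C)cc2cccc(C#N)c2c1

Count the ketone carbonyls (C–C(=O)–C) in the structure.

1

The ketone motif appears at heavy-atom position 7 in the SMILES.
Other groups present: 1 ester, 1 nitrile.
Ketone count: 1.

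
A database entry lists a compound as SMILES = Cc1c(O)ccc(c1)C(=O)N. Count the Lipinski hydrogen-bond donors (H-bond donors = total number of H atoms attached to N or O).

3

Donors: find every N or O and count the H atoms it carries.
  atom 4 (O): bond orders sum to 1 → 1 H
  atom 10 (O): bond orders sum to 2 → 0 H
  atom 11 (N): bond orders sum to 1 → 2 H
Lipinski HBD = 3.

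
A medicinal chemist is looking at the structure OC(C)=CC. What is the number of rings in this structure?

0

In SMILES, each pair of matching ring-closure digits denotes one ring-closing bond; the number of such bonds equals the number of independent rings.
Ring-closure bonds here: 0.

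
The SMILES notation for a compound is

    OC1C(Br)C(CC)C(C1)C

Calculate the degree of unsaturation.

Molecular formula: C8H15BrO.
DoU = (2C + 2 + N − H − X) / 2, where X is the halogen count and O/S are ignored.
    = (2·8 + 2 + 0 − 15 − 1) / 2 = 2 / 2 = 1.

1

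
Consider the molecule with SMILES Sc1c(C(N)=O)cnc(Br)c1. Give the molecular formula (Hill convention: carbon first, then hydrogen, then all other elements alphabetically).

Walk through each heavy atom and fill implicit hydrogens from standard valence (C 4, N 3, O 2, S 2, halogen 1); for lowercase aromatic atoms, an aromatic c carries 1 H when it has two neighbours and 0 H with three, and aromatic n carries 0 H:
  atom 1: S, bond orders sum to 1 (valence 2) → 1 H
  atom 2: aromatic c, 3 neighbours → 0 H
  atom 3: aromatic c, 3 neighbours → 0 H
  atom 4: C, bond orders sum to 4 (valence 4) → 0 H
  atom 5: N, bond orders sum to 1 (valence 3) → 2 H
  atom 6: O, bond orders sum to 2 (valence 2) → 0 H
  atom 7: aromatic c, 2 neighbours → 1 H
  atom 8: aromatic n, 2 neighbours → 0 H
  atom 9: aromatic c, 3 neighbours → 0 H
  atom 10: Br (halogen, monovalent) → 0 H
  atom 11: aromatic c, 2 neighbours → 1 H
Totals → C:6, H:5, Br:1, N:2, O:1, S:1.
In Hill order: C6H5BrN2OS.

C6H5BrN2OS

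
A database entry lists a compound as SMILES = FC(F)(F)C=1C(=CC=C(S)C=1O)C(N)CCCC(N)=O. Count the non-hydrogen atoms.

20

Every atom symbol written in the SMILES (organic subset) is one heavy atom; implicit H are not written.
Heavy atoms by element → C:12, F:3, N:2, O:2, S:1.
Total: 20.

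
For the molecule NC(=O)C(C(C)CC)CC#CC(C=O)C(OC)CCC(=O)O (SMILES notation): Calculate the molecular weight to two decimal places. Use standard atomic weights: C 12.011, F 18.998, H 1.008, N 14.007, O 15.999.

311.38 g/mol

First, the molecular formula is C16H25NO5 (counting implicit H from valence).
  C: 16 × 12.011 = 192.176
  H: 25 × 1.008 = 25.200
  N: 1 × 14.007 = 14.007
  O: 5 × 15.999 = 79.995
Sum: 16×12.011 + 25×1.008 + 1×14.007 + 5×15.999 = 311.378 → 311.38 g/mol.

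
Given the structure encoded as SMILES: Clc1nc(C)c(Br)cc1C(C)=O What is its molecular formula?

C8H7BrClNO

Walk through each heavy atom and fill implicit hydrogens from standard valence (C 4, N 3, O 2, S 2, halogen 1); for lowercase aromatic atoms, an aromatic c carries 1 H when it has two neighbours and 0 H with three, and aromatic n carries 0 H:
  atom 1: Cl (halogen, monovalent) → 0 H
  atom 2: aromatic c, 3 neighbours → 0 H
  atom 3: aromatic n, 2 neighbours → 0 H
  atom 4: aromatic c, 3 neighbours → 0 H
  atom 5: C, bond orders sum to 1 (valence 4) → 3 H
  atom 6: aromatic c, 3 neighbours → 0 H
  atom 7: Br (halogen, monovalent) → 0 H
  atom 8: aromatic c, 2 neighbours → 1 H
  atom 9: aromatic c, 3 neighbours → 0 H
  atom 10: C, bond orders sum to 4 (valence 4) → 0 H
  atom 11: C, bond orders sum to 1 (valence 4) → 3 H
  atom 12: O, bond orders sum to 2 (valence 2) → 0 H
Totals → C:8, H:7, Br:1, Cl:1, N:1, O:1.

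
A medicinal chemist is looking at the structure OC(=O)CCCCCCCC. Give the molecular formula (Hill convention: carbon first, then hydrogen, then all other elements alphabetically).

Walk through each heavy atom and fill implicit hydrogens from standard valence (C 4, N 3, O 2, S 2, halogen 1):
  atom 1: O, bond orders sum to 1 (valence 2) → 1 H
  atom 2: C, bond orders sum to 4 (valence 4) → 0 H
  atom 3: O, bond orders sum to 2 (valence 2) → 0 H
  atom 4: C, bond orders sum to 2 (valence 4) → 2 H
  atom 5: C, bond orders sum to 2 (valence 4) → 2 H
  atom 6: C, bond orders sum to 2 (valence 4) → 2 H
  atom 7: C, bond orders sum to 2 (valence 4) → 2 H
  atom 8: C, bond orders sum to 2 (valence 4) → 2 H
  atom 9: C, bond orders sum to 2 (valence 4) → 2 H
  atom 10: C, bond orders sum to 2 (valence 4) → 2 H
  atom 11: C, bond orders sum to 1 (valence 4) → 3 H
Totals → C:9, H:18, O:2.

C9H18O2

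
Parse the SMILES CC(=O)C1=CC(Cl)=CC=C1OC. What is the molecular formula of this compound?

Walk through each heavy atom and fill implicit hydrogens from standard valence (C 4, N 3, O 2, S 2, halogen 1):
  atom 1: C, bond orders sum to 1 (valence 4) → 3 H
  atom 2: C, bond orders sum to 4 (valence 4) → 0 H
  atom 3: O, bond orders sum to 2 (valence 2) → 0 H
  atom 4: C, bond orders sum to 4 (valence 4) → 0 H
  atom 5: C, bond orders sum to 3 (valence 4) → 1 H
  atom 6: C, bond orders sum to 4 (valence 4) → 0 H
  atom 7: Cl (halogen, monovalent) → 0 H
  atom 8: C, bond orders sum to 3 (valence 4) → 1 H
  atom 9: C, bond orders sum to 3 (valence 4) → 1 H
  atom 10: C, bond orders sum to 4 (valence 4) → 0 H
  atom 11: O, bond orders sum to 2 (valence 2) → 0 H
  atom 12: C, bond orders sum to 1 (valence 4) → 3 H
Totals → C:9, H:9, Cl:1, O:2.

C9H9ClO2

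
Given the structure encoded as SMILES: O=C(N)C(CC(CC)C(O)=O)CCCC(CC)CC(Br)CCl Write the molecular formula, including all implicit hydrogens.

C16H29BrClNO3

Walk through each heavy atom and fill implicit hydrogens from standard valence (C 4, N 3, O 2, S 2, halogen 1):
  atom 1: O, bond orders sum to 2 (valence 2) → 0 H
  atom 2: C, bond orders sum to 4 (valence 4) → 0 H
  atom 3: N, bond orders sum to 1 (valence 3) → 2 H
  atom 4: C, bond orders sum to 3 (valence 4) → 1 H
  atom 5: C, bond orders sum to 2 (valence 4) → 2 H
  atom 6: C, bond orders sum to 3 (valence 4) → 1 H
  atom 7: C, bond orders sum to 2 (valence 4) → 2 H
  atom 8: C, bond orders sum to 1 (valence 4) → 3 H
  atom 9: C, bond orders sum to 4 (valence 4) → 0 H
  atom 10: O, bond orders sum to 1 (valence 2) → 1 H
  atom 11: O, bond orders sum to 2 (valence 2) → 0 H
  atom 12: C, bond orders sum to 2 (valence 4) → 2 H
  atom 13: C, bond orders sum to 2 (valence 4) → 2 H
  atom 14: C, bond orders sum to 2 (valence 4) → 2 H
  atom 15: C, bond orders sum to 3 (valence 4) → 1 H
  atom 16: C, bond orders sum to 2 (valence 4) → 2 H
  atom 17: C, bond orders sum to 1 (valence 4) → 3 H
  atom 18: C, bond orders sum to 2 (valence 4) → 2 H
  atom 19: C, bond orders sum to 3 (valence 4) → 1 H
  atom 20: Br (halogen, monovalent) → 0 H
  atom 21: C, bond orders sum to 2 (valence 4) → 2 H
  atom 22: Cl (halogen, monovalent) → 0 H
Totals → C:16, H:29, Br:1, Cl:1, N:1, O:3.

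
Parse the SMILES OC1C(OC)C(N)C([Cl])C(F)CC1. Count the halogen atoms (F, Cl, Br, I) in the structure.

Halogen atoms appear at heavy-atom positions 9, 11 (1×Cl, 1×F).
Other groups present: 1 ether, 1 hydroxyl, 1 primary amine.
Halogen count: 2.

2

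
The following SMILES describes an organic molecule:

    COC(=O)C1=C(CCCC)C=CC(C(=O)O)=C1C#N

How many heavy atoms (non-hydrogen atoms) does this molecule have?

19

Every atom symbol written in the SMILES (organic subset) is one heavy atom; implicit H are not written.
Heavy atoms by element → C:14, N:1, O:4.
Total: 19.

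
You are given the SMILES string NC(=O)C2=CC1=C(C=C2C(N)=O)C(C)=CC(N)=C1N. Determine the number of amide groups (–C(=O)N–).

The amide motif appears at heavy-atom positions 2, 10 in the SMILES.
Other groups present: 2 primary amine.
Amide count: 2.

2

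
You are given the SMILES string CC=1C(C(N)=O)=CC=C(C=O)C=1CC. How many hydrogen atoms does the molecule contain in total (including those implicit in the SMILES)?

13

Walk through each heavy atom and fill implicit hydrogens from standard valence (C 4, N 3, O 2, S 2, halogen 1):
  atom 1: C, bond orders sum to 1 (valence 4) → 3 H
  atom 2: C, bond orders sum to 4 (valence 4) → 0 H
  atom 3: C, bond orders sum to 4 (valence 4) → 0 H
  atom 4: C, bond orders sum to 4 (valence 4) → 0 H
  atom 5: N, bond orders sum to 1 (valence 3) → 2 H
  atom 6: O, bond orders sum to 2 (valence 2) → 0 H
  atom 7: C, bond orders sum to 3 (valence 4) → 1 H
  atom 8: C, bond orders sum to 3 (valence 4) → 1 H
  atom 9: C, bond orders sum to 4 (valence 4) → 0 H
  atom 10: C, bond orders sum to 3 (valence 4) → 1 H
  atom 11: O, bond orders sum to 2 (valence 2) → 0 H
  atom 12: C, bond orders sum to 4 (valence 4) → 0 H
  atom 13: C, bond orders sum to 2 (valence 4) → 2 H
  atom 14: C, bond orders sum to 1 (valence 4) → 3 H
Total hydrogens: 13.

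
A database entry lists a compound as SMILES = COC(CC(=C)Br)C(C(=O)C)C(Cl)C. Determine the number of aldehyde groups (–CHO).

Scan the SMILES for the aldehyde motif — none present.
Groups that are present: 1 alkene, 1 ether, 1 ketone.

0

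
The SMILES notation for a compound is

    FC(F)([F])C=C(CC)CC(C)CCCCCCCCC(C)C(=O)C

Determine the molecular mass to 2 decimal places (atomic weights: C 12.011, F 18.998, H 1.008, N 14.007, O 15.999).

First, the molecular formula is C20H35F3O (counting implicit H from valence).
  C: 20 × 12.011 = 240.220
  F: 3 × 18.998 = 56.994
  H: 35 × 1.008 = 35.280
  O: 1 × 15.999 = 15.999
Sum: 20×12.011 + 3×18.998 + 35×1.008 + 1×15.999 = 348.493 → 348.49 g/mol.

348.49 g/mol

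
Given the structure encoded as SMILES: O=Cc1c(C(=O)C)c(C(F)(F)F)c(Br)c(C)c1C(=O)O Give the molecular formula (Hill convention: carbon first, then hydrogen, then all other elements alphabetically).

Walk through each heavy atom and fill implicit hydrogens from standard valence (C 4, N 3, O 2, S 2, halogen 1); for lowercase aromatic atoms, an aromatic c carries 1 H when it has two neighbours and 0 H with three, and aromatic n carries 0 H:
  atom 1: O, bond orders sum to 2 (valence 2) → 0 H
  atom 2: C, bond orders sum to 3 (valence 4) → 1 H
  atom 3: aromatic c, 3 neighbours → 0 H
  atom 4: aromatic c, 3 neighbours → 0 H
  atom 5: C, bond orders sum to 4 (valence 4) → 0 H
  atom 6: O, bond orders sum to 2 (valence 2) → 0 H
  atom 7: C, bond orders sum to 1 (valence 4) → 3 H
  atom 8: aromatic c, 3 neighbours → 0 H
  atom 9: C, bond orders sum to 4 (valence 4) → 0 H
  atom 10: F (halogen, monovalent) → 0 H
  atom 11: F (halogen, monovalent) → 0 H
  atom 12: F (halogen, monovalent) → 0 H
  atom 13: aromatic c, 3 neighbours → 0 H
  atom 14: Br (halogen, monovalent) → 0 H
  atom 15: aromatic c, 3 neighbours → 0 H
  atom 16: C, bond orders sum to 1 (valence 4) → 3 H
  atom 17: aromatic c, 3 neighbours → 0 H
  atom 18: C, bond orders sum to 4 (valence 4) → 0 H
  atom 19: O, bond orders sum to 2 (valence 2) → 0 H
  atom 20: O, bond orders sum to 1 (valence 2) → 1 H
Totals → C:12, H:8, Br:1, F:3, O:4.

C12H8BrF3O4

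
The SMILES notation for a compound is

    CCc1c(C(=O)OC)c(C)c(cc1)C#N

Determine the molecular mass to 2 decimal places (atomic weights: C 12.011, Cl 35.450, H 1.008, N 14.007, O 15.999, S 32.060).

203.24 g/mol

First, the molecular formula is C12H13NO2 (counting implicit H from valence).
  C: 12 × 12.011 = 144.132
  H: 13 × 1.008 = 13.104
  N: 1 × 14.007 = 14.007
  O: 2 × 15.999 = 31.998
Sum: 12×12.011 + 13×1.008 + 1×14.007 + 2×15.999 = 203.241 → 203.24 g/mol.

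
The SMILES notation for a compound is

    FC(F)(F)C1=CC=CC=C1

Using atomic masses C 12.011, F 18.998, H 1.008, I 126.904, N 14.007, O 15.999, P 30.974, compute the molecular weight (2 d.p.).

First, the molecular formula is C7H5F3 (counting implicit H from valence).
  C: 7 × 12.011 = 84.077
  F: 3 × 18.998 = 56.994
  H: 5 × 1.008 = 5.040
Sum: 7×12.011 + 3×18.998 + 5×1.008 = 146.111 → 146.11 g/mol.

146.11 g/mol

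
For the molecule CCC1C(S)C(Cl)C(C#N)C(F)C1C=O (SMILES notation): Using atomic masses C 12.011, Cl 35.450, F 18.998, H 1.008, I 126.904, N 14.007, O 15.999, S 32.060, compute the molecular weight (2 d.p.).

249.73 g/mol

First, the molecular formula is C10H13ClFNOS (counting implicit H from valence).
  C: 10 × 12.011 = 120.110
  Cl: 1 × 35.450 = 35.450
  F: 1 × 18.998 = 18.998
  H: 13 × 1.008 = 13.104
  N: 1 × 14.007 = 14.007
  O: 1 × 15.999 = 15.999
  S: 1 × 32.060 = 32.060
Sum: 10×12.011 + 1×35.450 + 1×18.998 + 13×1.008 + 1×14.007 + 1×15.999 + 1×32.060 = 249.728 → 249.73 g/mol.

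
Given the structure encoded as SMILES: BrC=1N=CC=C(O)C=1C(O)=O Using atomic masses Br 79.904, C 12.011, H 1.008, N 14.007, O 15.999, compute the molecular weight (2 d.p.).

218.01 g/mol

First, the molecular formula is C6H4BrNO3 (counting implicit H from valence).
  Br: 1 × 79.904 = 79.904
  C: 6 × 12.011 = 72.066
  H: 4 × 1.008 = 4.032
  N: 1 × 14.007 = 14.007
  O: 3 × 15.999 = 47.997
Sum: 1×79.904 + 6×12.011 + 4×1.008 + 1×14.007 + 3×15.999 = 218.006 → 218.01 g/mol.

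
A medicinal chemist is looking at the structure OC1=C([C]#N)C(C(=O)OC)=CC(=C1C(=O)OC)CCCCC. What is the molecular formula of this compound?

Walk through each heavy atom and fill implicit hydrogens from standard valence (C 4, N 3, O 2, S 2, halogen 1):
  atom 1: O, bond orders sum to 1 (valence 2) → 1 H
  atom 2: C, bond orders sum to 4 (valence 4) → 0 H
  atom 3: C, bond orders sum to 4 (valence 4) → 0 H
  atom 4: C with explicit H count 0
  atom 5: N, bond orders sum to 3 (valence 3) → 0 H
  atom 6: C, bond orders sum to 4 (valence 4) → 0 H
  atom 7: C, bond orders sum to 4 (valence 4) → 0 H
  atom 8: O, bond orders sum to 2 (valence 2) → 0 H
  atom 9: O, bond orders sum to 2 (valence 2) → 0 H
  atom 10: C, bond orders sum to 1 (valence 4) → 3 H
  atom 11: C, bond orders sum to 3 (valence 4) → 1 H
  atom 12: C, bond orders sum to 4 (valence 4) → 0 H
  atom 13: C, bond orders sum to 4 (valence 4) → 0 H
  atom 14: C, bond orders sum to 4 (valence 4) → 0 H
  atom 15: O, bond orders sum to 2 (valence 2) → 0 H
  atom 16: O, bond orders sum to 2 (valence 2) → 0 H
  atom 17: C, bond orders sum to 1 (valence 4) → 3 H
  atom 18: C, bond orders sum to 2 (valence 4) → 2 H
  atom 19: C, bond orders sum to 2 (valence 4) → 2 H
  atom 20: C, bond orders sum to 2 (valence 4) → 2 H
  atom 21: C, bond orders sum to 2 (valence 4) → 2 H
  atom 22: C, bond orders sum to 1 (valence 4) → 3 H
Totals → C:16, H:19, N:1, O:5.

C16H19NO5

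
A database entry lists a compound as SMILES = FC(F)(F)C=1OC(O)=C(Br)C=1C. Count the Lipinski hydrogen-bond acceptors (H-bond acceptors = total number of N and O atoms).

N atoms: 0; O atoms: 2.
Lipinski HBA = 0 + 2 = 2.

2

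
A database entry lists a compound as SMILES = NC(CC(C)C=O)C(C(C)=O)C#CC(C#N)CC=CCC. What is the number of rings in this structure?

In SMILES, each pair of matching ring-closure digits denotes one ring-closing bond; the number of such bonds equals the number of independent rings.
Ring-closure bonds here: 0.

0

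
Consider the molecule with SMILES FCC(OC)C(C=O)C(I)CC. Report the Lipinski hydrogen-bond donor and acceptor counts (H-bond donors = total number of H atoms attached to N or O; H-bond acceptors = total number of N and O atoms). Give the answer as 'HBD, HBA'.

0, 2

Donors: find every N or O and count the H atoms it carries.
  atom 4 (O): bond orders sum to 2 → 0 H
  atom 8 (O): bond orders sum to 2 → 0 H
Lipinski HBD = 0.
Acceptors: N atoms = 0, O atoms = 2 → HBA = 2.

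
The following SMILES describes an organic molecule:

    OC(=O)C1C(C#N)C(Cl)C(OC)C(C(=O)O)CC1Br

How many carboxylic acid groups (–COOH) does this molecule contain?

The carboxylic acid motif appears at heavy-atom positions 2, 14 in the SMILES.
Other groups present: 1 ether, 1 nitrile.
Carboxylic acid count: 2.

2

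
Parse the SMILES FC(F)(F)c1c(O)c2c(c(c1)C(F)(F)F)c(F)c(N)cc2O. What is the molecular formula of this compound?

Walk through each heavy atom and fill implicit hydrogens from standard valence (C 4, N 3, O 2, S 2, halogen 1); for lowercase aromatic atoms, an aromatic c carries 1 H when it has two neighbours and 0 H with three, and aromatic n carries 0 H:
  atom 1: F (halogen, monovalent) → 0 H
  atom 2: C, bond orders sum to 4 (valence 4) → 0 H
  atom 3: F (halogen, monovalent) → 0 H
  atom 4: F (halogen, monovalent) → 0 H
  atom 5: aromatic c, 3 neighbours → 0 H
  atom 6: aromatic c, 3 neighbours → 0 H
  atom 7: O, bond orders sum to 1 (valence 2) → 1 H
  atom 8: aromatic c, 3 neighbours → 0 H
  atom 9: aromatic c, 3 neighbours → 0 H
  atom 10: aromatic c, 3 neighbours → 0 H
  atom 11: aromatic c, 2 neighbours → 1 H
  atom 12: C, bond orders sum to 4 (valence 4) → 0 H
  atom 13: F (halogen, monovalent) → 0 H
  atom 14: F (halogen, monovalent) → 0 H
  atom 15: F (halogen, monovalent) → 0 H
  atom 16: aromatic c, 3 neighbours → 0 H
  atom 17: F (halogen, monovalent) → 0 H
  atom 18: aromatic c, 3 neighbours → 0 H
  atom 19: N, bond orders sum to 1 (valence 3) → 2 H
  atom 20: aromatic c, 2 neighbours → 1 H
  atom 21: aromatic c, 3 neighbours → 0 H
  atom 22: O, bond orders sum to 1 (valence 2) → 1 H
Totals → C:12, H:6, F:7, N:1, O:2.

C12H6F7NO2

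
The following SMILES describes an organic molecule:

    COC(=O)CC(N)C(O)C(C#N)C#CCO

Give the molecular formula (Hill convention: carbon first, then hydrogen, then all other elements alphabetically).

C10H14N2O4

Walk through each heavy atom and fill implicit hydrogens from standard valence (C 4, N 3, O 2, S 2, halogen 1):
  atom 1: C, bond orders sum to 1 (valence 4) → 3 H
  atom 2: O, bond orders sum to 2 (valence 2) → 0 H
  atom 3: C, bond orders sum to 4 (valence 4) → 0 H
  atom 4: O, bond orders sum to 2 (valence 2) → 0 H
  atom 5: C, bond orders sum to 2 (valence 4) → 2 H
  atom 6: C, bond orders sum to 3 (valence 4) → 1 H
  atom 7: N, bond orders sum to 1 (valence 3) → 2 H
  atom 8: C, bond orders sum to 3 (valence 4) → 1 H
  atom 9: O, bond orders sum to 1 (valence 2) → 1 H
  atom 10: C, bond orders sum to 3 (valence 4) → 1 H
  atom 11: C, bond orders sum to 4 (valence 4) → 0 H
  atom 12: N, bond orders sum to 3 (valence 3) → 0 H
  atom 13: C, bond orders sum to 4 (valence 4) → 0 H
  atom 14: C, bond orders sum to 4 (valence 4) → 0 H
  atom 15: C, bond orders sum to 2 (valence 4) → 2 H
  atom 16: O, bond orders sum to 1 (valence 2) → 1 H
Totals → C:10, H:14, N:2, O:4.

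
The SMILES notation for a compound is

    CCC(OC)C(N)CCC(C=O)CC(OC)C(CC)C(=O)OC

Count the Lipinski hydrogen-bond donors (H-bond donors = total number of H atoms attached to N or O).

2

Donors: find every N or O and count the H atoms it carries.
  atom 4 (O): bond orders sum to 2 → 0 H
  atom 7 (N): bond orders sum to 1 → 2 H
  atom 12 (O): bond orders sum to 2 → 0 H
  atom 15 (O): bond orders sum to 2 → 0 H
  atom 21 (O): bond orders sum to 2 → 0 H
  atom 22 (O): bond orders sum to 2 → 0 H
Lipinski HBD = 2.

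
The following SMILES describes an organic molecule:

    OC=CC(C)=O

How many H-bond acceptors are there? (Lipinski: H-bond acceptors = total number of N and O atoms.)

N atoms: 0; O atoms: 2.
Lipinski HBA = 0 + 2 = 2.

2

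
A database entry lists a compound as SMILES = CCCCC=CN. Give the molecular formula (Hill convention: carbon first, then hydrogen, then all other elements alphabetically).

C6H13N

Walk through each heavy atom and fill implicit hydrogens from standard valence (C 4, N 3, O 2, S 2, halogen 1):
  atom 1: C, bond orders sum to 1 (valence 4) → 3 H
  atom 2: C, bond orders sum to 2 (valence 4) → 2 H
  atom 3: C, bond orders sum to 2 (valence 4) → 2 H
  atom 4: C, bond orders sum to 2 (valence 4) → 2 H
  atom 5: C, bond orders sum to 3 (valence 4) → 1 H
  atom 6: C, bond orders sum to 3 (valence 4) → 1 H
  atom 7: N, bond orders sum to 1 (valence 3) → 2 H
Totals → C:6, H:13, N:1.
In Hill order: C6H13N.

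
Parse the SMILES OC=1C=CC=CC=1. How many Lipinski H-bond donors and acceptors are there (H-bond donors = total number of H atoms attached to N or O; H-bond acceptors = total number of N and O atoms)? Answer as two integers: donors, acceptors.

1, 1

Donors: find every N or O and count the H atoms it carries.
  atom 1 (O): bond orders sum to 1 → 1 H
Lipinski HBD = 1.
Acceptors: N atoms = 0, O atoms = 1 → HBA = 1.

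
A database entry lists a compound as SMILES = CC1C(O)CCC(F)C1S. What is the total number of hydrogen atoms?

13

Walk through each heavy atom and fill implicit hydrogens from standard valence (C 4, N 3, O 2, S 2, halogen 1):
  atom 1: C, bond orders sum to 1 (valence 4) → 3 H
  atom 2: C, bond orders sum to 3 (valence 4) → 1 H
  atom 3: C, bond orders sum to 3 (valence 4) → 1 H
  atom 4: O, bond orders sum to 1 (valence 2) → 1 H
  atom 5: C, bond orders sum to 2 (valence 4) → 2 H
  atom 6: C, bond orders sum to 2 (valence 4) → 2 H
  atom 7: C, bond orders sum to 3 (valence 4) → 1 H
  atom 8: F (halogen, monovalent) → 0 H
  atom 9: C, bond orders sum to 3 (valence 4) → 1 H
  atom 10: S, bond orders sum to 1 (valence 2) → 1 H
Total hydrogens: 13.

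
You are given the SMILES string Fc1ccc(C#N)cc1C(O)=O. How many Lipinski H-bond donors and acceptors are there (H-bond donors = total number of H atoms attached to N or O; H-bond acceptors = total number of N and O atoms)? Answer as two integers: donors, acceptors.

1, 3

Donors: find every N or O and count the H atoms it carries.
  atom 7 (N): bond orders sum to 3 → 0 H
  atom 11 (O): bond orders sum to 1 → 1 H
  atom 12 (O): bond orders sum to 2 → 0 H
Lipinski HBD = 1.
Acceptors: N atoms = 1, O atoms = 2 → HBA = 3.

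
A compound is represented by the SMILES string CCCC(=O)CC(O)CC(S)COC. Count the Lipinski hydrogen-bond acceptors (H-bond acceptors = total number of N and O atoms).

3

N atoms: 0; O atoms: 3.
Lipinski HBA = 0 + 3 = 3.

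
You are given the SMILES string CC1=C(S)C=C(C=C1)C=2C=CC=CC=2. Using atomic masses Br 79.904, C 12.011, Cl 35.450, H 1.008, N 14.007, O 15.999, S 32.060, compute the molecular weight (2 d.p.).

200.30 g/mol

First, the molecular formula is C13H12S (counting implicit H from valence).
  C: 13 × 12.011 = 156.143
  H: 12 × 1.008 = 12.096
  S: 1 × 32.060 = 32.060
Sum: 13×12.011 + 12×1.008 + 1×32.060 = 200.299 → 200.30 g/mol.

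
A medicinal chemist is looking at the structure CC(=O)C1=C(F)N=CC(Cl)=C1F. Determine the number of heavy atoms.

Every atom symbol written in the SMILES (organic subset) is one heavy atom; implicit H are not written.
Heavy atoms by element → C:7, Cl:1, F:2, N:1, O:1.
Total: 12.

12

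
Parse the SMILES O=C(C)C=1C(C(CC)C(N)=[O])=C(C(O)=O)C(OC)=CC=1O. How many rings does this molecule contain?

In SMILES, each pair of matching ring-closure digits denotes one ring-closing bond; the number of such bonds equals the number of independent rings.
Ring-closure bonds here: 1.

1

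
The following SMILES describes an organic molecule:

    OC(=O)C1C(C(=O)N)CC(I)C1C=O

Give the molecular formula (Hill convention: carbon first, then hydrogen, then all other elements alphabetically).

C8H10INO4

Walk through each heavy atom and fill implicit hydrogens from standard valence (C 4, N 3, O 2, S 2, halogen 1):
  atom 1: O, bond orders sum to 1 (valence 2) → 1 H
  atom 2: C, bond orders sum to 4 (valence 4) → 0 H
  atom 3: O, bond orders sum to 2 (valence 2) → 0 H
  atom 4: C, bond orders sum to 3 (valence 4) → 1 H
  atom 5: C, bond orders sum to 3 (valence 4) → 1 H
  atom 6: C, bond orders sum to 4 (valence 4) → 0 H
  atom 7: O, bond orders sum to 2 (valence 2) → 0 H
  atom 8: N, bond orders sum to 1 (valence 3) → 2 H
  atom 9: C, bond orders sum to 2 (valence 4) → 2 H
  atom 10: C, bond orders sum to 3 (valence 4) → 1 H
  atom 11: I (halogen, monovalent) → 0 H
  atom 12: C, bond orders sum to 3 (valence 4) → 1 H
  atom 13: C, bond orders sum to 3 (valence 4) → 1 H
  atom 14: O, bond orders sum to 2 (valence 2) → 0 H
Totals → C:8, H:10, I:1, N:1, O:4.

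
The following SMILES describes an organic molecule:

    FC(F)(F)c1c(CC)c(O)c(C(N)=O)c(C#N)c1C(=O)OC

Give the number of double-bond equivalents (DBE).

Molecular formula: C13H11F3N2O4.
DoU = (2C + 2 + N − H − X) / 2, where X is the halogen count and O/S are ignored.
    = (2·13 + 2 + 2 − 11 − 3) / 2 = 16 / 2 = 8.

8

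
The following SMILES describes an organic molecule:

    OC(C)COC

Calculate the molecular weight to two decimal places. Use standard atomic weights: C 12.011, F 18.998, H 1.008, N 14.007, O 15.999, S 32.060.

90.12 g/mol

First, the molecular formula is C4H10O2 (counting implicit H from valence).
  C: 4 × 12.011 = 48.044
  H: 10 × 1.008 = 10.080
  O: 2 × 15.999 = 31.998
Sum: 4×12.011 + 10×1.008 + 2×15.999 = 90.122 → 90.12 g/mol.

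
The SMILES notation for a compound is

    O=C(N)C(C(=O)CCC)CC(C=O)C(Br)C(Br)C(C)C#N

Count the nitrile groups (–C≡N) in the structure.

The nitrile motif appears at heavy-atom position 20 in the SMILES.
Other groups present: 1 aldehyde, 1 amide, 1 ketone.
Nitrile count: 1.

1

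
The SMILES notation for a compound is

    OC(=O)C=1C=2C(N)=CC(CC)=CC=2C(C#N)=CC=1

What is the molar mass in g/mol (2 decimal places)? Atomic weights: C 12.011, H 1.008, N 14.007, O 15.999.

First, the molecular formula is C14H12N2O2 (counting implicit H from valence).
  C: 14 × 12.011 = 168.154
  H: 12 × 1.008 = 12.096
  N: 2 × 14.007 = 28.014
  O: 2 × 15.999 = 31.998
Sum: 14×12.011 + 12×1.008 + 2×14.007 + 2×15.999 = 240.262 → 240.26 g/mol.

240.26 g/mol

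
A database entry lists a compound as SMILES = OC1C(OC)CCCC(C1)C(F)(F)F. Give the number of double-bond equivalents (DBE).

Molecular formula: C9H15F3O2.
DoU = (2C + 2 + N − H − X) / 2, where X is the halogen count and O/S are ignored.
    = (2·9 + 2 + 0 − 15 − 3) / 2 = 2 / 2 = 1.

1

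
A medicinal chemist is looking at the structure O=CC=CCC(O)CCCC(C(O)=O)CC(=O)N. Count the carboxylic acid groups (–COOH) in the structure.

The carboxylic acid motif appears at heavy-atom position 12 in the SMILES.
Other groups present: 1 aldehyde, 1 alkene, 1 amide, 1 hydroxyl.
Carboxylic acid count: 1.

1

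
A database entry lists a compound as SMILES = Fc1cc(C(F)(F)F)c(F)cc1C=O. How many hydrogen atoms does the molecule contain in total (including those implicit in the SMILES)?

Walk through each heavy atom and fill implicit hydrogens from standard valence (C 4, N 3, O 2, S 2, halogen 1); for lowercase aromatic atoms, an aromatic c carries 1 H when it has two neighbours and 0 H with three, and aromatic n carries 0 H:
  atom 1: F (halogen, monovalent) → 0 H
  atom 2: aromatic c, 3 neighbours → 0 H
  atom 3: aromatic c, 2 neighbours → 1 H
  atom 4: aromatic c, 3 neighbours → 0 H
  atom 5: C, bond orders sum to 4 (valence 4) → 0 H
  atom 6: F (halogen, monovalent) → 0 H
  atom 7: F (halogen, monovalent) → 0 H
  atom 8: F (halogen, monovalent) → 0 H
  atom 9: aromatic c, 3 neighbours → 0 H
  atom 10: F (halogen, monovalent) → 0 H
  atom 11: aromatic c, 2 neighbours → 1 H
  atom 12: aromatic c, 3 neighbours → 0 H
  atom 13: C, bond orders sum to 3 (valence 4) → 1 H
  atom 14: O, bond orders sum to 2 (valence 2) → 0 H
Total hydrogens: 3.

3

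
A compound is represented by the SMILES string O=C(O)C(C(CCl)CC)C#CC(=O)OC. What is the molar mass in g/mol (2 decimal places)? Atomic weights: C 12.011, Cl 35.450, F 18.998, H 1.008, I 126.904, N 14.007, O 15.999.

232.66 g/mol

First, the molecular formula is C10H13ClO4 (counting implicit H from valence).
  C: 10 × 12.011 = 120.110
  Cl: 1 × 35.450 = 35.450
  H: 13 × 1.008 = 13.104
  O: 4 × 15.999 = 63.996
Sum: 10×12.011 + 1×35.450 + 13×1.008 + 4×15.999 = 232.660 → 232.66 g/mol.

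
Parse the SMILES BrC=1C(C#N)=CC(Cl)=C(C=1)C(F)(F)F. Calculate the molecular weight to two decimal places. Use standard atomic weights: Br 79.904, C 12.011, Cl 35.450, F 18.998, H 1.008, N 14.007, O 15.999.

First, the molecular formula is C8H2BrClF3N (counting implicit H from valence).
  Br: 1 × 79.904 = 79.904
  C: 8 × 12.011 = 96.088
  Cl: 1 × 35.450 = 35.450
  F: 3 × 18.998 = 56.994
  H: 2 × 1.008 = 2.016
  N: 1 × 14.007 = 14.007
Sum: 1×79.904 + 8×12.011 + 1×35.450 + 3×18.998 + 2×1.008 + 1×14.007 = 284.459 → 284.46 g/mol.

284.46 g/mol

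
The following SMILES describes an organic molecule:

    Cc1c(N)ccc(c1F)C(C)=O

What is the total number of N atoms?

Scan the SMILES for N atoms (remember two-letter symbols like Cl and Br are single atoms).
Nitrogen count: 1.

1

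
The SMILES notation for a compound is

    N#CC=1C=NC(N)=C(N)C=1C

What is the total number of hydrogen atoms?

8

Walk through each heavy atom and fill implicit hydrogens from standard valence (C 4, N 3, O 2, S 2, halogen 1):
  atom 1: N, bond orders sum to 3 (valence 3) → 0 H
  atom 2: C, bond orders sum to 4 (valence 4) → 0 H
  atom 3: C, bond orders sum to 4 (valence 4) → 0 H
  atom 4: C, bond orders sum to 3 (valence 4) → 1 H
  atom 5: N, bond orders sum to 3 (valence 3) → 0 H
  atom 6: C, bond orders sum to 4 (valence 4) → 0 H
  atom 7: N, bond orders sum to 1 (valence 3) → 2 H
  atom 8: C, bond orders sum to 4 (valence 4) → 0 H
  atom 9: N, bond orders sum to 1 (valence 3) → 2 H
  atom 10: C, bond orders sum to 4 (valence 4) → 0 H
  atom 11: C, bond orders sum to 1 (valence 4) → 3 H
Total hydrogens: 8.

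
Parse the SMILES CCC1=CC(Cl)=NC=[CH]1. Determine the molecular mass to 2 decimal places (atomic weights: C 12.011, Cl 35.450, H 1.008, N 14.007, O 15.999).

First, the molecular formula is C7H8ClN (counting implicit H from valence).
  C: 7 × 12.011 = 84.077
  Cl: 1 × 35.450 = 35.450
  H: 8 × 1.008 = 8.064
  N: 1 × 14.007 = 14.007
Sum: 7×12.011 + 1×35.450 + 8×1.008 + 1×14.007 = 141.598 → 141.60 g/mol.

141.60 g/mol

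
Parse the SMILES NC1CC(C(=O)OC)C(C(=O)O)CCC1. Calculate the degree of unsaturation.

3

Degree of unsaturation = (number of rings) + (number of π bonds).
Ring closures in the SMILES: 1.
π bonds: 2 double bonds (each 1 DoU) → 2 DoU from unsaturation.
Total DoU = 1 + 2 = 3.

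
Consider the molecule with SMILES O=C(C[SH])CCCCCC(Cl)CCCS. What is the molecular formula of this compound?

Walk through each heavy atom and fill implicit hydrogens from standard valence (C 4, N 3, O 2, S 2, halogen 1):
  atom 1: O, bond orders sum to 2 (valence 2) → 0 H
  atom 2: C, bond orders sum to 4 (valence 4) → 0 H
  atom 3: C, bond orders sum to 2 (valence 4) → 2 H
  atom 4: S with explicit H count 1
  atom 5: C, bond orders sum to 2 (valence 4) → 2 H
  atom 6: C, bond orders sum to 2 (valence 4) → 2 H
  atom 7: C, bond orders sum to 2 (valence 4) → 2 H
  atom 8: C, bond orders sum to 2 (valence 4) → 2 H
  atom 9: C, bond orders sum to 2 (valence 4) → 2 H
  atom 10: C, bond orders sum to 3 (valence 4) → 1 H
  atom 11: Cl (halogen, monovalent) → 0 H
  atom 12: C, bond orders sum to 2 (valence 4) → 2 H
  atom 13: C, bond orders sum to 2 (valence 4) → 2 H
  atom 14: C, bond orders sum to 2 (valence 4) → 2 H
  atom 15: S, bond orders sum to 1 (valence 2) → 1 H
Totals → C:11, H:21, Cl:1, O:1, S:2.

C11H21ClOS2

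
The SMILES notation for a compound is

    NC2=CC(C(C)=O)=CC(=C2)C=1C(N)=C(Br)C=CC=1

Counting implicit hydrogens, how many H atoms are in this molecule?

Walk through each heavy atom and fill implicit hydrogens from standard valence (C 4, N 3, O 2, S 2, halogen 1):
  atom 1: N, bond orders sum to 1 (valence 3) → 2 H
  atom 2: C, bond orders sum to 4 (valence 4) → 0 H
  atom 3: C, bond orders sum to 3 (valence 4) → 1 H
  atom 4: C, bond orders sum to 4 (valence 4) → 0 H
  atom 5: C, bond orders sum to 4 (valence 4) → 0 H
  atom 6: C, bond orders sum to 1 (valence 4) → 3 H
  atom 7: O, bond orders sum to 2 (valence 2) → 0 H
  atom 8: C, bond orders sum to 3 (valence 4) → 1 H
  atom 9: C, bond orders sum to 4 (valence 4) → 0 H
  atom 10: C, bond orders sum to 3 (valence 4) → 1 H
  atom 11: C, bond orders sum to 4 (valence 4) → 0 H
  atom 12: C, bond orders sum to 4 (valence 4) → 0 H
  atom 13: N, bond orders sum to 1 (valence 3) → 2 H
  atom 14: C, bond orders sum to 4 (valence 4) → 0 H
  atom 15: Br (halogen, monovalent) → 0 H
  atom 16: C, bond orders sum to 3 (valence 4) → 1 H
  atom 17: C, bond orders sum to 3 (valence 4) → 1 H
  atom 18: C, bond orders sum to 3 (valence 4) → 1 H
Total hydrogens: 13.

13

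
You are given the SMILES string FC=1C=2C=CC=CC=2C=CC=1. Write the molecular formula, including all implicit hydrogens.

Walk through each heavy atom and fill implicit hydrogens from standard valence (C 4, N 3, O 2, S 2, halogen 1):
  atom 1: F (halogen, monovalent) → 0 H
  atom 2: C, bond orders sum to 4 (valence 4) → 0 H
  atom 3: C, bond orders sum to 4 (valence 4) → 0 H
  atom 4: C, bond orders sum to 3 (valence 4) → 1 H
  atom 5: C, bond orders sum to 3 (valence 4) → 1 H
  atom 6: C, bond orders sum to 3 (valence 4) → 1 H
  atom 7: C, bond orders sum to 3 (valence 4) → 1 H
  atom 8: C, bond orders sum to 4 (valence 4) → 0 H
  atom 9: C, bond orders sum to 3 (valence 4) → 1 H
  atom 10: C, bond orders sum to 3 (valence 4) → 1 H
  atom 11: C, bond orders sum to 3 (valence 4) → 1 H
Totals → C:10, H:7, F:1.

C10H7F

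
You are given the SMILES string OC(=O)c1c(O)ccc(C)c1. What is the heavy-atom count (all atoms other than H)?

11

Every atom symbol written in the SMILES (organic subset) is one heavy atom; implicit H are not written.
Heavy atoms by element → C:8, O:3.
Total: 11.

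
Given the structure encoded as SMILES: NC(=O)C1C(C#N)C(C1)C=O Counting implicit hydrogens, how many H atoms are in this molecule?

8

Walk through each heavy atom and fill implicit hydrogens from standard valence (C 4, N 3, O 2, S 2, halogen 1):
  atom 1: N, bond orders sum to 1 (valence 3) → 2 H
  atom 2: C, bond orders sum to 4 (valence 4) → 0 H
  atom 3: O, bond orders sum to 2 (valence 2) → 0 H
  atom 4: C, bond orders sum to 3 (valence 4) → 1 H
  atom 5: C, bond orders sum to 3 (valence 4) → 1 H
  atom 6: C, bond orders sum to 4 (valence 4) → 0 H
  atom 7: N, bond orders sum to 3 (valence 3) → 0 H
  atom 8: C, bond orders sum to 3 (valence 4) → 1 H
  atom 9: C, bond orders sum to 2 (valence 4) → 2 H
  atom 10: C, bond orders sum to 3 (valence 4) → 1 H
  atom 11: O, bond orders sum to 2 (valence 2) → 0 H
Total hydrogens: 8.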